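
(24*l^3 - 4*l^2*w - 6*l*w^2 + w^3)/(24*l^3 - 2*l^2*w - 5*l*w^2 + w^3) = (12*l^2 - 8*l*w + w^2)/(12*l^2 - 7*l*w + w^2)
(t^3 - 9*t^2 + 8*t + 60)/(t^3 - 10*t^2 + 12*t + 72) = (t - 5)/(t - 6)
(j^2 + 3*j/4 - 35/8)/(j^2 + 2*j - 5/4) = (4*j - 7)/(2*(2*j - 1))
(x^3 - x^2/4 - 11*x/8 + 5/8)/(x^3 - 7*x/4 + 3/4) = (4*x + 5)/(2*(2*x + 3))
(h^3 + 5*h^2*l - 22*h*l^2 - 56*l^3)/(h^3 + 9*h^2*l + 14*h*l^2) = (h - 4*l)/h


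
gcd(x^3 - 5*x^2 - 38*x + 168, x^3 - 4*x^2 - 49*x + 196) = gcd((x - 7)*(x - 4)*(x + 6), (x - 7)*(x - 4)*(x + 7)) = x^2 - 11*x + 28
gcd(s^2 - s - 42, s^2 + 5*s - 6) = s + 6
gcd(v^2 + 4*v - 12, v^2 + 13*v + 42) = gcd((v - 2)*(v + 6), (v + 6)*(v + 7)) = v + 6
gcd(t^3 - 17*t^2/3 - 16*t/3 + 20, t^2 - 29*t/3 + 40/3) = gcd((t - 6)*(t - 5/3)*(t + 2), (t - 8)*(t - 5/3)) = t - 5/3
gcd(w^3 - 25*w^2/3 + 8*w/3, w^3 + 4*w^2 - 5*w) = w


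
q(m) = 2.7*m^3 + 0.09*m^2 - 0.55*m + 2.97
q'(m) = 8.1*m^2 + 0.18*m - 0.55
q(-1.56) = -6.20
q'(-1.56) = 18.88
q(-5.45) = -428.43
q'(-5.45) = 239.06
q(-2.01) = -17.49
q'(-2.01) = 31.81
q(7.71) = 1241.53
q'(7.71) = 482.34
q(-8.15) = -1448.20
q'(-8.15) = 536.01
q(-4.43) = -227.56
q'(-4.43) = 157.61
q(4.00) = 175.01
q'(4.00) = 129.77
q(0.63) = 3.33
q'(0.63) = 2.78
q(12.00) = 4674.93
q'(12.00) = 1168.01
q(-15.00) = -9081.03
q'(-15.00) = 1819.25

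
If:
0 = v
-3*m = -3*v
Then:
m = 0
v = 0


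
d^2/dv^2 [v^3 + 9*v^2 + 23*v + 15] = 6*v + 18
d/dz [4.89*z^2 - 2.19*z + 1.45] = 9.78*z - 2.19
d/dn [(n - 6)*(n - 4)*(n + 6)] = 3*n^2 - 8*n - 36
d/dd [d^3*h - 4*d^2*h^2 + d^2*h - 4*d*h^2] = h*(3*d^2 - 8*d*h + 2*d - 4*h)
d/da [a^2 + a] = 2*a + 1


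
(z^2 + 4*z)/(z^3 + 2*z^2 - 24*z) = (z + 4)/(z^2 + 2*z - 24)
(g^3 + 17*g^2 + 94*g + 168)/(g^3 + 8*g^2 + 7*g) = (g^2 + 10*g + 24)/(g*(g + 1))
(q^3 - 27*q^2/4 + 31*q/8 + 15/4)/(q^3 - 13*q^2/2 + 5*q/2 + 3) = (q - 5/4)/(q - 1)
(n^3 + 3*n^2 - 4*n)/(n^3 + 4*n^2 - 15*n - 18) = n*(n^2 + 3*n - 4)/(n^3 + 4*n^2 - 15*n - 18)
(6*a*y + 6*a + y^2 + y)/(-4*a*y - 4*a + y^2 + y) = (6*a + y)/(-4*a + y)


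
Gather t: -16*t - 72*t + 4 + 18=22 - 88*t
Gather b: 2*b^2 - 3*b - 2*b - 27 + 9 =2*b^2 - 5*b - 18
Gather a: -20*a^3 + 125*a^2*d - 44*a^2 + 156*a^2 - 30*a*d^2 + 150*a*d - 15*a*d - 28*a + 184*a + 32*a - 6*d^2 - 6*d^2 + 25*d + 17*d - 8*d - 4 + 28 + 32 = -20*a^3 + a^2*(125*d + 112) + a*(-30*d^2 + 135*d + 188) - 12*d^2 + 34*d + 56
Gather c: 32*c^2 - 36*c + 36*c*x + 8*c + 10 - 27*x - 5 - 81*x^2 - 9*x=32*c^2 + c*(36*x - 28) - 81*x^2 - 36*x + 5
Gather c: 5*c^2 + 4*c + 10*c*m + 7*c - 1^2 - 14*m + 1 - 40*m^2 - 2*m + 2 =5*c^2 + c*(10*m + 11) - 40*m^2 - 16*m + 2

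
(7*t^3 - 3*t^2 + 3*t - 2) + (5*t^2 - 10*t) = 7*t^3 + 2*t^2 - 7*t - 2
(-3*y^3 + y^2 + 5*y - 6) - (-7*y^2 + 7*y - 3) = -3*y^3 + 8*y^2 - 2*y - 3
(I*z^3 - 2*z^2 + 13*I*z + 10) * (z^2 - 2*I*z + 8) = I*z^5 + 25*I*z^3 + 20*z^2 + 84*I*z + 80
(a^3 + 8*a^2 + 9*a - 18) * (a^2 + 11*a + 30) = a^5 + 19*a^4 + 127*a^3 + 321*a^2 + 72*a - 540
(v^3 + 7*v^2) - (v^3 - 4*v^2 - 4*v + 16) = 11*v^2 + 4*v - 16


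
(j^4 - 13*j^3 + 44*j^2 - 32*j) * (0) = 0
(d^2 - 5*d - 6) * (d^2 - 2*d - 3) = d^4 - 7*d^3 + d^2 + 27*d + 18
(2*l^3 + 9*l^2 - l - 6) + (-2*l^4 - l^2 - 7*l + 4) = -2*l^4 + 2*l^3 + 8*l^2 - 8*l - 2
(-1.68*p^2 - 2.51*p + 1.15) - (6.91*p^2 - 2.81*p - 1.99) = -8.59*p^2 + 0.3*p + 3.14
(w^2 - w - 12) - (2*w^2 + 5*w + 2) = -w^2 - 6*w - 14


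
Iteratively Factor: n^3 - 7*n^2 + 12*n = (n)*(n^2 - 7*n + 12) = n*(n - 4)*(n - 3)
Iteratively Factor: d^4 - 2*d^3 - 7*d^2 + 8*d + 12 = (d - 3)*(d^3 + d^2 - 4*d - 4) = (d - 3)*(d + 2)*(d^2 - d - 2) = (d - 3)*(d - 2)*(d + 2)*(d + 1)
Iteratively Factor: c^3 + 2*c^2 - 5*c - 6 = (c + 1)*(c^2 + c - 6) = (c + 1)*(c + 3)*(c - 2)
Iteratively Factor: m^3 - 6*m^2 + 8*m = (m - 2)*(m^2 - 4*m) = (m - 4)*(m - 2)*(m)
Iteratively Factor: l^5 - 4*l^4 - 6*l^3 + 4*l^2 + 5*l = (l + 1)*(l^4 - 5*l^3 - l^2 + 5*l) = l*(l + 1)*(l^3 - 5*l^2 - l + 5) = l*(l - 1)*(l + 1)*(l^2 - 4*l - 5) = l*(l - 5)*(l - 1)*(l + 1)*(l + 1)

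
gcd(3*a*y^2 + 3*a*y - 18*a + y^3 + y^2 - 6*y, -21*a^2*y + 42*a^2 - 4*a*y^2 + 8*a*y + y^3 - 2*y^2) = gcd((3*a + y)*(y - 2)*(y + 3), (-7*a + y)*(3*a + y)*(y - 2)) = 3*a*y - 6*a + y^2 - 2*y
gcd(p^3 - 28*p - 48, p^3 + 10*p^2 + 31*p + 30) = p + 2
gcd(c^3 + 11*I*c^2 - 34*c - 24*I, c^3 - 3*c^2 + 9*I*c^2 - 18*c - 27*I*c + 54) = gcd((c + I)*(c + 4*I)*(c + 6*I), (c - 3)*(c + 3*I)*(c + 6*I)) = c + 6*I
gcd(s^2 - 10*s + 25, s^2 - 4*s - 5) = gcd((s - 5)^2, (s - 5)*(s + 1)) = s - 5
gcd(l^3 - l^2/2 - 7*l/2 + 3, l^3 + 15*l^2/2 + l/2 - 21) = l^2 + l/2 - 3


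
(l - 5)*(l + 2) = l^2 - 3*l - 10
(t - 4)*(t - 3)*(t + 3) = t^3 - 4*t^2 - 9*t + 36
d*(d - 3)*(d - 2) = d^3 - 5*d^2 + 6*d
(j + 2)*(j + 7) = j^2 + 9*j + 14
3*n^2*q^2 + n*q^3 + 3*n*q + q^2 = q*(3*n + q)*(n*q + 1)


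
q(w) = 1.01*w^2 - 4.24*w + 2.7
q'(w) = 2.02*w - 4.24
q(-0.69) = 6.11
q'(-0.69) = -5.63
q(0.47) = 0.93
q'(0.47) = -3.29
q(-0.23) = 3.73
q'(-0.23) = -4.70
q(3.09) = -0.76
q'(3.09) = 2.00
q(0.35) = 1.34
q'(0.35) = -3.53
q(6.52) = 17.99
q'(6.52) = 8.93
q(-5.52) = 56.88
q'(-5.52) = -15.39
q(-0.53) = 5.23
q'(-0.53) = -5.31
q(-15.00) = 293.55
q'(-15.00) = -34.54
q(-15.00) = 293.55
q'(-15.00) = -34.54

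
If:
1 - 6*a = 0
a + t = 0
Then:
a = 1/6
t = -1/6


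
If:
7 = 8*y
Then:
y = 7/8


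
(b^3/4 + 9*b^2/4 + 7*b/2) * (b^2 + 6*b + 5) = b^5/4 + 15*b^4/4 + 73*b^3/4 + 129*b^2/4 + 35*b/2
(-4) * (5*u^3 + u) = -20*u^3 - 4*u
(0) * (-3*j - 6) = 0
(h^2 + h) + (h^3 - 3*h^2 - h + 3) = h^3 - 2*h^2 + 3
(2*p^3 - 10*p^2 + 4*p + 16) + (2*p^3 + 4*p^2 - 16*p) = 4*p^3 - 6*p^2 - 12*p + 16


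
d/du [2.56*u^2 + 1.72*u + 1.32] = 5.12*u + 1.72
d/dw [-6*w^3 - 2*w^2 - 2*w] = -18*w^2 - 4*w - 2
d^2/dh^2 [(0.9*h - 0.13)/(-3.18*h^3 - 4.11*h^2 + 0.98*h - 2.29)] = (-54.60696*h^5 - 54.801576*h^4 - 8.83011599999999*h^3 + 89.392806*h^2 + 42.00246*h - 6.23695)/(32.157432*h^9 + 124.685892*h^8 + 131.420178*h^7 + 62.048295*h^6 + 139.078494*h^5 + 85.071123*h^4 - 6.25444999999999*h^3 + 71.257701*h^2 - 15.417654*h + 12.008989)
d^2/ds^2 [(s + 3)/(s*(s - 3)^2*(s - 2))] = 2*(6*s^5 + 2*s^4 - 147*s^3 + 369*s^2 - 306*s + 108)/(s^3*(s^7 - 18*s^6 + 138*s^5 - 584*s^4 + 1473*s^3 - 2214*s^2 + 1836*s - 648))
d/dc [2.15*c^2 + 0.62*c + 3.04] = 4.3*c + 0.62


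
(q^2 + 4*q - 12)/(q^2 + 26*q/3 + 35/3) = 3*(q^2 + 4*q - 12)/(3*q^2 + 26*q + 35)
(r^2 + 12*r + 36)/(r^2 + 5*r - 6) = (r + 6)/(r - 1)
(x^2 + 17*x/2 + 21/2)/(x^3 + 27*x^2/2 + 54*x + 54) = (x + 7)/(x^2 + 12*x + 36)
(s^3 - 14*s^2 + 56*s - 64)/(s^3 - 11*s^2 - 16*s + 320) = (s^2 - 6*s + 8)/(s^2 - 3*s - 40)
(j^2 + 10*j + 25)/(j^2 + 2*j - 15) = (j + 5)/(j - 3)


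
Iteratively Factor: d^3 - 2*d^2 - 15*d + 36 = (d - 3)*(d^2 + d - 12) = (d - 3)*(d + 4)*(d - 3)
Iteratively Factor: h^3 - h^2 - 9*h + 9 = (h - 1)*(h^2 - 9) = (h - 1)*(h + 3)*(h - 3)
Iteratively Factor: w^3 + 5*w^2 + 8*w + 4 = (w + 2)*(w^2 + 3*w + 2) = (w + 2)^2*(w + 1)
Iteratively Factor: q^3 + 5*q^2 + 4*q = (q + 4)*(q^2 + q) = (q + 1)*(q + 4)*(q)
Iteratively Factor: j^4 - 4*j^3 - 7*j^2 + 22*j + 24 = (j - 4)*(j^3 - 7*j - 6) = (j - 4)*(j + 1)*(j^2 - j - 6) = (j - 4)*(j - 3)*(j + 1)*(j + 2)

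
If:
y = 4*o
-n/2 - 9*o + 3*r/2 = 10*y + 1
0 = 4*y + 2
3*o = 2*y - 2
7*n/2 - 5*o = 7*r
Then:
No Solution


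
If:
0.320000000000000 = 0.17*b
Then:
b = 1.88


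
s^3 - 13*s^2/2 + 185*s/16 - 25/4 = (s - 4)*(s - 5/4)^2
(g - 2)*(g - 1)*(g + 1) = g^3 - 2*g^2 - g + 2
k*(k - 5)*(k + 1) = k^3 - 4*k^2 - 5*k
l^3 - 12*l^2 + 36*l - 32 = (l - 8)*(l - 2)^2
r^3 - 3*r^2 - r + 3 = (r - 3)*(r - 1)*(r + 1)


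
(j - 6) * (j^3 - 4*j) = j^4 - 6*j^3 - 4*j^2 + 24*j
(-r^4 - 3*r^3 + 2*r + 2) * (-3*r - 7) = 3*r^5 + 16*r^4 + 21*r^3 - 6*r^2 - 20*r - 14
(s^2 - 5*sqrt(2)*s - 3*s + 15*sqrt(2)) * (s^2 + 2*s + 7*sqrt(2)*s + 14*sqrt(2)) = s^4 - s^3 + 2*sqrt(2)*s^3 - 76*s^2 - 2*sqrt(2)*s^2 - 12*sqrt(2)*s + 70*s + 420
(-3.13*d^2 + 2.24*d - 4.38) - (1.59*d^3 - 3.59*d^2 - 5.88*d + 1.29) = -1.59*d^3 + 0.46*d^2 + 8.12*d - 5.67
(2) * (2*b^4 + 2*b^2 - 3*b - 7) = 4*b^4 + 4*b^2 - 6*b - 14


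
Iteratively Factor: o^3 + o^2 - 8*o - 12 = (o + 2)*(o^2 - o - 6) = (o - 3)*(o + 2)*(o + 2)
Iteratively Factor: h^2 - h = (h - 1)*(h)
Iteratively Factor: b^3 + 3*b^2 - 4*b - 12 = (b + 3)*(b^2 - 4) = (b + 2)*(b + 3)*(b - 2)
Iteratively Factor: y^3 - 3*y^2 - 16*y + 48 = (y - 4)*(y^2 + y - 12) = (y - 4)*(y - 3)*(y + 4)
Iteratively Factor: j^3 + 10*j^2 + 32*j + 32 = (j + 2)*(j^2 + 8*j + 16) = (j + 2)*(j + 4)*(j + 4)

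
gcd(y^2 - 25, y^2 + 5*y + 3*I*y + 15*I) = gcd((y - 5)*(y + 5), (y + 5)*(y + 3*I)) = y + 5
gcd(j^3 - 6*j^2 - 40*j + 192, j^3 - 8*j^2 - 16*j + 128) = j^2 - 12*j + 32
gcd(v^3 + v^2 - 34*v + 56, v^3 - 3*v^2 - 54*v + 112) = v^2 + 5*v - 14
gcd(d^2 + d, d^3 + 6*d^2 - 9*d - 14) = d + 1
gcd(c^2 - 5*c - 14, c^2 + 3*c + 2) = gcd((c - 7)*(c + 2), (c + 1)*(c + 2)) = c + 2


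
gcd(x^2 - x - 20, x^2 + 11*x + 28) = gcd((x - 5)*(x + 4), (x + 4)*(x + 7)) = x + 4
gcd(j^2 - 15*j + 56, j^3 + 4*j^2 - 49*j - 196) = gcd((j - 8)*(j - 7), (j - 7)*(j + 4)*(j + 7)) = j - 7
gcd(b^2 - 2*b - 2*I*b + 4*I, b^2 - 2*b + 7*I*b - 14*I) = b - 2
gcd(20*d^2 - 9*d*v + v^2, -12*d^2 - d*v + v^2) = -4*d + v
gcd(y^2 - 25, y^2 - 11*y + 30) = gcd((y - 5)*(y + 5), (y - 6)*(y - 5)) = y - 5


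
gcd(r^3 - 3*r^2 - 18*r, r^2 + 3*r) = r^2 + 3*r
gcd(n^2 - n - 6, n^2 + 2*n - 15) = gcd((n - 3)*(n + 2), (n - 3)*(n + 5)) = n - 3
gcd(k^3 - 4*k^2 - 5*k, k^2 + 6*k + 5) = k + 1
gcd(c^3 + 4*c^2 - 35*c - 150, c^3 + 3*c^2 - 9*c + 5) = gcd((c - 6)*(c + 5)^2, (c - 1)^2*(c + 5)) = c + 5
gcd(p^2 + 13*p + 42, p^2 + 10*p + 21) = p + 7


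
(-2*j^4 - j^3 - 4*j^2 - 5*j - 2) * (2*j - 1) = -4*j^5 - 7*j^3 - 6*j^2 + j + 2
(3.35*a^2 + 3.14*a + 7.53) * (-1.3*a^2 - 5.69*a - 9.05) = -4.355*a^4 - 23.1435*a^3 - 57.9731*a^2 - 71.2627*a - 68.1465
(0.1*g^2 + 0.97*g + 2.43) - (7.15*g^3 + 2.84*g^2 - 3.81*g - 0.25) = -7.15*g^3 - 2.74*g^2 + 4.78*g + 2.68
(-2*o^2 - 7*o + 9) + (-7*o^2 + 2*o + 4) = -9*o^2 - 5*o + 13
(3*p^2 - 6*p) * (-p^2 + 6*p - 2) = -3*p^4 + 24*p^3 - 42*p^2 + 12*p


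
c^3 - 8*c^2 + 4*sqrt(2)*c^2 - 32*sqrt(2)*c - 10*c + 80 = (c - 8)*(c - sqrt(2))*(c + 5*sqrt(2))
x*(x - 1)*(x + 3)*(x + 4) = x^4 + 6*x^3 + 5*x^2 - 12*x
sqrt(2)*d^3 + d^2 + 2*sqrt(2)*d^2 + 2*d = d*(d + 2)*(sqrt(2)*d + 1)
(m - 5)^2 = m^2 - 10*m + 25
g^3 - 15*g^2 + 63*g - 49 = (g - 7)^2*(g - 1)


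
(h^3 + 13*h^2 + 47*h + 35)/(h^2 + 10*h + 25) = (h^2 + 8*h + 7)/(h + 5)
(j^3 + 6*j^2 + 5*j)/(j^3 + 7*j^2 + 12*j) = (j^2 + 6*j + 5)/(j^2 + 7*j + 12)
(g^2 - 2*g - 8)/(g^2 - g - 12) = (g + 2)/(g + 3)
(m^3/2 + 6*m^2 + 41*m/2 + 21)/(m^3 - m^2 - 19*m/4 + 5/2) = 2*(m^2 + 10*m + 21)/(4*m^2 - 12*m + 5)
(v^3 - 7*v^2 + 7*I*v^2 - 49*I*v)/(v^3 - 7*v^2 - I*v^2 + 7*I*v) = (v + 7*I)/(v - I)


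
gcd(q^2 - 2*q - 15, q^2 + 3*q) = q + 3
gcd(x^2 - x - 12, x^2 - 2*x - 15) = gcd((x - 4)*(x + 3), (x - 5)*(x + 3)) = x + 3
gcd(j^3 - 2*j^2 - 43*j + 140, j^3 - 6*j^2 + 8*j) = j - 4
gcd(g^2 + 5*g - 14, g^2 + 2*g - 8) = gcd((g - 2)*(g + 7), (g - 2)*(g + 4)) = g - 2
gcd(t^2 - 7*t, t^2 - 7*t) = t^2 - 7*t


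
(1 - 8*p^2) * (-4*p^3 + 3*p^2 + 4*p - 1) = 32*p^5 - 24*p^4 - 36*p^3 + 11*p^2 + 4*p - 1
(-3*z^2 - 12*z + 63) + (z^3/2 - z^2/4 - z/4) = z^3/2 - 13*z^2/4 - 49*z/4 + 63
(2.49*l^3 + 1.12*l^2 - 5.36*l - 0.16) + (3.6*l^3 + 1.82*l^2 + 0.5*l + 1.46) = 6.09*l^3 + 2.94*l^2 - 4.86*l + 1.3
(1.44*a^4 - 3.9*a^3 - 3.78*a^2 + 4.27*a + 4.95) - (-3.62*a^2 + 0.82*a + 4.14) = 1.44*a^4 - 3.9*a^3 - 0.16*a^2 + 3.45*a + 0.81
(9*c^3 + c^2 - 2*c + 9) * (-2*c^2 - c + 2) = -18*c^5 - 11*c^4 + 21*c^3 - 14*c^2 - 13*c + 18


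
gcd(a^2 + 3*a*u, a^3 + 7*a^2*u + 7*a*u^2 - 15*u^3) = a + 3*u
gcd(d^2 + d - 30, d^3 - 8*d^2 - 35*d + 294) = d + 6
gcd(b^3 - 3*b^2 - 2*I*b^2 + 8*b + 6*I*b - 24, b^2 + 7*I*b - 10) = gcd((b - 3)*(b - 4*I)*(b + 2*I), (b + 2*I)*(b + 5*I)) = b + 2*I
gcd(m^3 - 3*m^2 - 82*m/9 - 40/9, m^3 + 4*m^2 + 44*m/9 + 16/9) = m^2 + 2*m + 8/9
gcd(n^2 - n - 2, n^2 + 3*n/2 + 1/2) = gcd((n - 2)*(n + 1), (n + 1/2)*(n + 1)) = n + 1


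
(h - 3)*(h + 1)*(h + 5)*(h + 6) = h^4 + 9*h^3 + 5*h^2 - 93*h - 90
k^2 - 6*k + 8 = (k - 4)*(k - 2)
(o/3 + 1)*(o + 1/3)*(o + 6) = o^3/3 + 28*o^2/9 + 7*o + 2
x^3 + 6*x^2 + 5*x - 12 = (x - 1)*(x + 3)*(x + 4)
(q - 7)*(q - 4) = q^2 - 11*q + 28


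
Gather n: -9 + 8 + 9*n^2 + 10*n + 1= 9*n^2 + 10*n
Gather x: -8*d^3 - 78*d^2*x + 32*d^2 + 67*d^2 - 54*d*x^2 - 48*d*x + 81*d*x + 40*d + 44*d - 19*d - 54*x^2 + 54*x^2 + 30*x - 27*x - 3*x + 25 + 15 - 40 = -8*d^3 + 99*d^2 - 54*d*x^2 + 65*d + x*(-78*d^2 + 33*d)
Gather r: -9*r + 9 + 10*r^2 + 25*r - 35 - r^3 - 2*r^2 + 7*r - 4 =-r^3 + 8*r^2 + 23*r - 30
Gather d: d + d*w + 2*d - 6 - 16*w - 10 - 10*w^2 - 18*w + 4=d*(w + 3) - 10*w^2 - 34*w - 12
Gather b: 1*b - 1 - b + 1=0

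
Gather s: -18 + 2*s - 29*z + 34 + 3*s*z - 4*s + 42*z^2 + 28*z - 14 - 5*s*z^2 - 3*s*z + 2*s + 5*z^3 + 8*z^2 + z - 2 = -5*s*z^2 + 5*z^3 + 50*z^2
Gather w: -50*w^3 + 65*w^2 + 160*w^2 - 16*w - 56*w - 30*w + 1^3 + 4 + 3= -50*w^3 + 225*w^2 - 102*w + 8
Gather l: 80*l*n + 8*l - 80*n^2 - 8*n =l*(80*n + 8) - 80*n^2 - 8*n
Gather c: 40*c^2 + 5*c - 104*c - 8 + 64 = 40*c^2 - 99*c + 56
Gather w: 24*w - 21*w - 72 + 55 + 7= 3*w - 10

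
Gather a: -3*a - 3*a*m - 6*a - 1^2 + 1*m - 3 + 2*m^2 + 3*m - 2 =a*(-3*m - 9) + 2*m^2 + 4*m - 6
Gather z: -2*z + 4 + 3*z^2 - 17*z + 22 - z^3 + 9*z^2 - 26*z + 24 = -z^3 + 12*z^2 - 45*z + 50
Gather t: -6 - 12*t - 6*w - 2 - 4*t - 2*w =-16*t - 8*w - 8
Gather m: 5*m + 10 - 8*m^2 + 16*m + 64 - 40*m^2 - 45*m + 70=-48*m^2 - 24*m + 144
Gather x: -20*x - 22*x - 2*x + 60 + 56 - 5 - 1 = 110 - 44*x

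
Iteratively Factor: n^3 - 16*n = (n)*(n^2 - 16) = n*(n - 4)*(n + 4)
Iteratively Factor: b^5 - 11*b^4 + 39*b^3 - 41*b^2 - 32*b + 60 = (b + 1)*(b^4 - 12*b^3 + 51*b^2 - 92*b + 60) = (b - 2)*(b + 1)*(b^3 - 10*b^2 + 31*b - 30) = (b - 5)*(b - 2)*(b + 1)*(b^2 - 5*b + 6) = (b - 5)*(b - 2)^2*(b + 1)*(b - 3)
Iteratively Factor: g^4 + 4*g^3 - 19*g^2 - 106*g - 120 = (g + 3)*(g^3 + g^2 - 22*g - 40) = (g + 2)*(g + 3)*(g^2 - g - 20) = (g - 5)*(g + 2)*(g + 3)*(g + 4)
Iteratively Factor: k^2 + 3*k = (k)*(k + 3)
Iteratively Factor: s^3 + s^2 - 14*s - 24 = (s + 2)*(s^2 - s - 12) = (s + 2)*(s + 3)*(s - 4)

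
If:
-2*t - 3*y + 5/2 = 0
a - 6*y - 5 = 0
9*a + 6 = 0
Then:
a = -2/3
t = 8/3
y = -17/18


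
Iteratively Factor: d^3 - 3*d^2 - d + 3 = (d - 3)*(d^2 - 1) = (d - 3)*(d - 1)*(d + 1)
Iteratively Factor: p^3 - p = (p + 1)*(p^2 - p) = p*(p + 1)*(p - 1)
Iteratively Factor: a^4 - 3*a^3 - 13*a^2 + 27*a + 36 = (a - 4)*(a^3 + a^2 - 9*a - 9) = (a - 4)*(a + 1)*(a^2 - 9) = (a - 4)*(a - 3)*(a + 1)*(a + 3)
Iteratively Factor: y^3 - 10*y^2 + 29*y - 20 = (y - 4)*(y^2 - 6*y + 5) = (y - 5)*(y - 4)*(y - 1)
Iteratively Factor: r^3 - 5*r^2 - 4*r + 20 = (r - 5)*(r^2 - 4) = (r - 5)*(r - 2)*(r + 2)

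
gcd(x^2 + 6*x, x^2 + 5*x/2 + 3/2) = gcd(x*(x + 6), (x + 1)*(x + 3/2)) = 1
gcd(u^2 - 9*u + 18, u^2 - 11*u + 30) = u - 6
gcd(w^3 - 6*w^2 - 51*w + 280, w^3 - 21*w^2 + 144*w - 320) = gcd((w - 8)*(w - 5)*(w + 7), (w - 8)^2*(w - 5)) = w^2 - 13*w + 40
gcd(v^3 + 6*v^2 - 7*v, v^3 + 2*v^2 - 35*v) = v^2 + 7*v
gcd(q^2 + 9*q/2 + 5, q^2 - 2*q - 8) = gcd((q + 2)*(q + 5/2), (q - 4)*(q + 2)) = q + 2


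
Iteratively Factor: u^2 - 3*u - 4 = (u - 4)*(u + 1)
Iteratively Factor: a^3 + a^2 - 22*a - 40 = (a - 5)*(a^2 + 6*a + 8) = (a - 5)*(a + 4)*(a + 2)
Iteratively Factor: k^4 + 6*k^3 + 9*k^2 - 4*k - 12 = (k + 3)*(k^3 + 3*k^2 - 4) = (k + 2)*(k + 3)*(k^2 + k - 2) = (k + 2)^2*(k + 3)*(k - 1)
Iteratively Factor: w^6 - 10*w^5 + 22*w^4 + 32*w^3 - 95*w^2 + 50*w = (w)*(w^5 - 10*w^4 + 22*w^3 + 32*w^2 - 95*w + 50) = w*(w - 1)*(w^4 - 9*w^3 + 13*w^2 + 45*w - 50) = w*(w - 1)*(w + 2)*(w^3 - 11*w^2 + 35*w - 25) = w*(w - 1)^2*(w + 2)*(w^2 - 10*w + 25) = w*(w - 5)*(w - 1)^2*(w + 2)*(w - 5)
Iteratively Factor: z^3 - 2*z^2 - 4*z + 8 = (z - 2)*(z^2 - 4) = (z - 2)^2*(z + 2)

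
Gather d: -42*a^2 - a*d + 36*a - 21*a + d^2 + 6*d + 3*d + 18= -42*a^2 + 15*a + d^2 + d*(9 - a) + 18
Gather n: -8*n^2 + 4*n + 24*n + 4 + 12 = -8*n^2 + 28*n + 16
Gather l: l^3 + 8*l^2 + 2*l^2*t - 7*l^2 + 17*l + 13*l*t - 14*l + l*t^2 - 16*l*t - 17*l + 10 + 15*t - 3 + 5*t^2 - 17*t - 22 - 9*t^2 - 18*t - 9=l^3 + l^2*(2*t + 1) + l*(t^2 - 3*t - 14) - 4*t^2 - 20*t - 24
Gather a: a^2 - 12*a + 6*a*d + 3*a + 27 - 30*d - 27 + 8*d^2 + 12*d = a^2 + a*(6*d - 9) + 8*d^2 - 18*d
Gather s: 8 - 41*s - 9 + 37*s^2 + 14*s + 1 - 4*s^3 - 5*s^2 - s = -4*s^3 + 32*s^2 - 28*s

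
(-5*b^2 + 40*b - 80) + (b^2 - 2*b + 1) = -4*b^2 + 38*b - 79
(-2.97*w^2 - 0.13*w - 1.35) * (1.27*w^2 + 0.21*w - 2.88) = -3.7719*w^4 - 0.7888*w^3 + 6.8118*w^2 + 0.0909*w + 3.888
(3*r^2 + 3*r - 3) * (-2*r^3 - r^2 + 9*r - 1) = -6*r^5 - 9*r^4 + 30*r^3 + 27*r^2 - 30*r + 3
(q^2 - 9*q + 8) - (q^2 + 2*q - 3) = 11 - 11*q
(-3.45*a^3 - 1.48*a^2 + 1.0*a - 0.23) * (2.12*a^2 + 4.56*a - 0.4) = -7.314*a^5 - 18.8696*a^4 - 3.2488*a^3 + 4.6644*a^2 - 1.4488*a + 0.092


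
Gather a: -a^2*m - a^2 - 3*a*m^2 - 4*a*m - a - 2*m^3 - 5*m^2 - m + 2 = a^2*(-m - 1) + a*(-3*m^2 - 4*m - 1) - 2*m^3 - 5*m^2 - m + 2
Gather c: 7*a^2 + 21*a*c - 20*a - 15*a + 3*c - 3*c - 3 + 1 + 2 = 7*a^2 + 21*a*c - 35*a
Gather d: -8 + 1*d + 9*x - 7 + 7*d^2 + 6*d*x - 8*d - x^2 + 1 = 7*d^2 + d*(6*x - 7) - x^2 + 9*x - 14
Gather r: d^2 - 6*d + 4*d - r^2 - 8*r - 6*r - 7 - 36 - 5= d^2 - 2*d - r^2 - 14*r - 48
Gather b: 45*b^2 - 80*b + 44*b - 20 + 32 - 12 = 45*b^2 - 36*b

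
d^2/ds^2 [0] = 0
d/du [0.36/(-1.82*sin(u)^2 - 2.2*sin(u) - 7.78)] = (1.3104*sin(u) + 0.792)*cos(u)/(1.82*sin(u)^2 + 2.2*sin(u) + 7.78)^2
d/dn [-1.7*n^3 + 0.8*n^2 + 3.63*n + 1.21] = -5.1*n^2 + 1.6*n + 3.63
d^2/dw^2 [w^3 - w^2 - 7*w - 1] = 6*w - 2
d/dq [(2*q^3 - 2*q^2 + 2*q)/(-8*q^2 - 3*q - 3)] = 2*(-8*q^4 - 6*q^3 + 2*q^2 + 6*q - 3)/(64*q^4 + 48*q^3 + 57*q^2 + 18*q + 9)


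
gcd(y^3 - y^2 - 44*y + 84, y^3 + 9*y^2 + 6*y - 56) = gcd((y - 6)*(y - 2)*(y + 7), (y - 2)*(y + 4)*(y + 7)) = y^2 + 5*y - 14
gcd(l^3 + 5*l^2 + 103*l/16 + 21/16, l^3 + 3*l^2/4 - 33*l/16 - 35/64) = l^2 + 2*l + 7/16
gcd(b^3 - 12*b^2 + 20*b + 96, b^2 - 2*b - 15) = 1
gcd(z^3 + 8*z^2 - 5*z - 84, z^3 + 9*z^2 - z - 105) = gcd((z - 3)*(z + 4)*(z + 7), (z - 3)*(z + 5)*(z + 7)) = z^2 + 4*z - 21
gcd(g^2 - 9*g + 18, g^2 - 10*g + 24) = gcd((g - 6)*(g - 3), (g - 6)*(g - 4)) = g - 6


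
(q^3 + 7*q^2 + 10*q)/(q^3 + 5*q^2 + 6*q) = (q + 5)/(q + 3)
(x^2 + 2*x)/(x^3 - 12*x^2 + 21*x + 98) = x/(x^2 - 14*x + 49)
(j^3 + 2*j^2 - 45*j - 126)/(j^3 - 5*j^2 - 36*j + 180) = (j^2 - 4*j - 21)/(j^2 - 11*j + 30)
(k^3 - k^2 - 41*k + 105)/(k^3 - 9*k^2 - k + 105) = (k^2 + 4*k - 21)/(k^2 - 4*k - 21)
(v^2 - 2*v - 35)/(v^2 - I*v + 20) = (v^2 - 2*v - 35)/(v^2 - I*v + 20)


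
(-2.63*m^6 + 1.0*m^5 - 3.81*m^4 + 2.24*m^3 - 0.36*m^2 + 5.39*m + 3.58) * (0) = 0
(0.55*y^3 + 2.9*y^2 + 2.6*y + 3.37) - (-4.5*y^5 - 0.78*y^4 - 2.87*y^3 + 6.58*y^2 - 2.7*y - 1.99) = 4.5*y^5 + 0.78*y^4 + 3.42*y^3 - 3.68*y^2 + 5.3*y + 5.36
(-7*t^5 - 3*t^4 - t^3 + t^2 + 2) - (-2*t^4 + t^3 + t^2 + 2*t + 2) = -7*t^5 - t^4 - 2*t^3 - 2*t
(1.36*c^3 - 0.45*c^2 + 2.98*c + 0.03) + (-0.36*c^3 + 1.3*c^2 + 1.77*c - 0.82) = 1.0*c^3 + 0.85*c^2 + 4.75*c - 0.79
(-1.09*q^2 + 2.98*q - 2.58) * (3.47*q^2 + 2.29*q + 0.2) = -3.7823*q^4 + 7.8445*q^3 - 2.3464*q^2 - 5.3122*q - 0.516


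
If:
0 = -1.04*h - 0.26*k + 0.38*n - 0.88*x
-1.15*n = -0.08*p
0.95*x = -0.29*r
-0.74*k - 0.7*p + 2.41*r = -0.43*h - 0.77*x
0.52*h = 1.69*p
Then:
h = 1.46605201671824*x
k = -9.20295982266588*x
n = 0.0313803776153737*x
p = 0.451092928220997*x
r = -3.27586206896552*x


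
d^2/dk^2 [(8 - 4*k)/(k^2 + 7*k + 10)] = 8*(-(k - 2)*(2*k + 7)^2 + (3*k + 5)*(k^2 + 7*k + 10))/(k^2 + 7*k + 10)^3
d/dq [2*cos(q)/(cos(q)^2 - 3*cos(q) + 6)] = 2*(cos(q)^2 - 6)*sin(q)/(sin(q)^2 + 3*cos(q) - 7)^2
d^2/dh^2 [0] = 0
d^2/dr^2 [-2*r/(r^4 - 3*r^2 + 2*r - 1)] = 4*(-4*r*(2*r^3 - 3*r + 1)^2 + (4*r^3 + 3*r*(2*r^2 - 1) - 6*r + 2)*(r^4 - 3*r^2 + 2*r - 1))/(r^4 - 3*r^2 + 2*r - 1)^3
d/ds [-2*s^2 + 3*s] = 3 - 4*s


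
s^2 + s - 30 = (s - 5)*(s + 6)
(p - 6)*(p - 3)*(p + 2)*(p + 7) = p^4 - 49*p^2 + 36*p + 252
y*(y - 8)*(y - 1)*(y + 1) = y^4 - 8*y^3 - y^2 + 8*y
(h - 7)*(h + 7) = h^2 - 49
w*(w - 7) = w^2 - 7*w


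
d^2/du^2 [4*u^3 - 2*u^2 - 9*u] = 24*u - 4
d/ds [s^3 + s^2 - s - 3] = 3*s^2 + 2*s - 1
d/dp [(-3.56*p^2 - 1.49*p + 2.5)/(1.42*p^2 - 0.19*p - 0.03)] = (2.7922*p^2 - 6.8864*p + 0.5197)/(2.0164*p^4 - 0.5396*p^3 - 0.0491*p^2 + 0.0114*p + 0.0009)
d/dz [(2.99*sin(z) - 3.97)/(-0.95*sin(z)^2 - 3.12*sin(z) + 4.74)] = (2.8405*sin(z)^2 - 7.543*sin(z) + 1.7862)*cos(z)/(0.9025*sin(z)^4 + 5.928*sin(z)^3 + 0.728400000000001*sin(z)^2 - 29.5776*sin(z) + 22.4676)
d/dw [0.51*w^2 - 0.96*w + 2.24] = 1.02*w - 0.96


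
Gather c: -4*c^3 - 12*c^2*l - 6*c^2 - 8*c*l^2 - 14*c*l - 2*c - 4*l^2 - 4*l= -4*c^3 + c^2*(-12*l - 6) + c*(-8*l^2 - 14*l - 2) - 4*l^2 - 4*l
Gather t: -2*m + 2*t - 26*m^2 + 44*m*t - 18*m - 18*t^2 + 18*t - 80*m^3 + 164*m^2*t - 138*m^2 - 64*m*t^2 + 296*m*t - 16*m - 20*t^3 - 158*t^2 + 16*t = -80*m^3 - 164*m^2 - 36*m - 20*t^3 + t^2*(-64*m - 176) + t*(164*m^2 + 340*m + 36)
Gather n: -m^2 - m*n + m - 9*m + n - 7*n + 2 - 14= -m^2 - 8*m + n*(-m - 6) - 12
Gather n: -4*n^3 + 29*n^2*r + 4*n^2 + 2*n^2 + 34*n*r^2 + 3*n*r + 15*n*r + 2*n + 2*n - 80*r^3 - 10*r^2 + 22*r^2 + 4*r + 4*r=-4*n^3 + n^2*(29*r + 6) + n*(34*r^2 + 18*r + 4) - 80*r^3 + 12*r^2 + 8*r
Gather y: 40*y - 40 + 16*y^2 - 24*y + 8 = 16*y^2 + 16*y - 32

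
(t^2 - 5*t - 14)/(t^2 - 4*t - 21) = (t + 2)/(t + 3)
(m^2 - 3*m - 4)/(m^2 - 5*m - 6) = (m - 4)/(m - 6)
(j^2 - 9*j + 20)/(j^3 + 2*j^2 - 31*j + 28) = (j - 5)/(j^2 + 6*j - 7)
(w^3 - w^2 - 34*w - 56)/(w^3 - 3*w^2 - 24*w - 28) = (w + 4)/(w + 2)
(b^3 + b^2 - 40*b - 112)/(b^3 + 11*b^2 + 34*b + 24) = (b^2 - 3*b - 28)/(b^2 + 7*b + 6)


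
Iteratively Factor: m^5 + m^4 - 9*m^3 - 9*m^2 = (m)*(m^4 + m^3 - 9*m^2 - 9*m) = m*(m + 3)*(m^3 - 2*m^2 - 3*m) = m*(m - 3)*(m + 3)*(m^2 + m) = m^2*(m - 3)*(m + 3)*(m + 1)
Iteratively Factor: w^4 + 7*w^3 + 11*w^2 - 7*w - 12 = (w + 4)*(w^3 + 3*w^2 - w - 3) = (w + 3)*(w + 4)*(w^2 - 1) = (w - 1)*(w + 3)*(w + 4)*(w + 1)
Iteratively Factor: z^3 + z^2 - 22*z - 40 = (z + 2)*(z^2 - z - 20) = (z + 2)*(z + 4)*(z - 5)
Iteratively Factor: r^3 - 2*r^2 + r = (r - 1)*(r^2 - r) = r*(r - 1)*(r - 1)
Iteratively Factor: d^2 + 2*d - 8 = (d - 2)*(d + 4)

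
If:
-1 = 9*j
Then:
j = -1/9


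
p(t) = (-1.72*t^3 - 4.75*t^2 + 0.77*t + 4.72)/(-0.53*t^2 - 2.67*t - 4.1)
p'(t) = (1.06*t + 2.67)*(-1.72*t^3 - 4.75*t^2 + 0.77*t + 4.72)/(-0.53*t^2 - 2.67*t - 4.1)^2 + (-5.16*t^2 - 9.5*t + 0.77)/(-0.53*t^2 - 2.67*t - 4.1)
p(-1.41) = 0.71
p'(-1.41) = -3.41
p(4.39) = 8.79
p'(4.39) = 2.92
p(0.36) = -0.84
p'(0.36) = 1.15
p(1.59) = 1.34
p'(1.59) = 2.22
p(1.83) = 1.89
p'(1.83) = 2.34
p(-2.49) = 0.13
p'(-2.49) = 10.25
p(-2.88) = -5.20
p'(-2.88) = 15.72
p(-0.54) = -1.13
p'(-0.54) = -0.72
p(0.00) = -1.15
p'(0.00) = 0.56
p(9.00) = 22.90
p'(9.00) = 3.14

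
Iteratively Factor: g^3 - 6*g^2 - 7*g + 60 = (g - 4)*(g^2 - 2*g - 15) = (g - 4)*(g + 3)*(g - 5)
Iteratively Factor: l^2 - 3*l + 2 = (l - 2)*(l - 1)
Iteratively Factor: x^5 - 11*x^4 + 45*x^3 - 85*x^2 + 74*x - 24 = (x - 2)*(x^4 - 9*x^3 + 27*x^2 - 31*x + 12) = (x - 2)*(x - 1)*(x^3 - 8*x^2 + 19*x - 12) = (x - 3)*(x - 2)*(x - 1)*(x^2 - 5*x + 4) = (x - 4)*(x - 3)*(x - 2)*(x - 1)*(x - 1)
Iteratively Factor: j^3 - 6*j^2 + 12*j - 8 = (j - 2)*(j^2 - 4*j + 4) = (j - 2)^2*(j - 2)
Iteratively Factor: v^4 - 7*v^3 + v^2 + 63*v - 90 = (v - 2)*(v^3 - 5*v^2 - 9*v + 45) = (v - 3)*(v - 2)*(v^2 - 2*v - 15) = (v - 3)*(v - 2)*(v + 3)*(v - 5)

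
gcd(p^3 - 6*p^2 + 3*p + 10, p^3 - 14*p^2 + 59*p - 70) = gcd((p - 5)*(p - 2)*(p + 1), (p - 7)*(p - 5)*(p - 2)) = p^2 - 7*p + 10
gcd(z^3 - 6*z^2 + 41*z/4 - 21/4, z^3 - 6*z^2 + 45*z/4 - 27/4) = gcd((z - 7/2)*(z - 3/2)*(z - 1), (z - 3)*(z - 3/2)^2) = z - 3/2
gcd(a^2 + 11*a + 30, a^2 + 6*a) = a + 6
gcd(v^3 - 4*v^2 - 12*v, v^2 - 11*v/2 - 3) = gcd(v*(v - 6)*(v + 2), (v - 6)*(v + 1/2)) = v - 6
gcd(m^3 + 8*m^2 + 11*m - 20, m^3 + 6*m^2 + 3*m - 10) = m^2 + 4*m - 5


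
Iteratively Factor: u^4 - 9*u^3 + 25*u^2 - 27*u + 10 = (u - 1)*(u^3 - 8*u^2 + 17*u - 10) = (u - 1)^2*(u^2 - 7*u + 10) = (u - 2)*(u - 1)^2*(u - 5)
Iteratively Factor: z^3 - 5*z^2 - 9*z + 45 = (z - 5)*(z^2 - 9) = (z - 5)*(z + 3)*(z - 3)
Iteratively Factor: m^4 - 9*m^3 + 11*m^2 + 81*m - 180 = (m + 3)*(m^3 - 12*m^2 + 47*m - 60) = (m - 3)*(m + 3)*(m^2 - 9*m + 20) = (m - 4)*(m - 3)*(m + 3)*(m - 5)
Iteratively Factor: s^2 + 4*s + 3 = (s + 3)*(s + 1)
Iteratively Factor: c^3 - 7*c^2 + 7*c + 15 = (c + 1)*(c^2 - 8*c + 15) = (c - 5)*(c + 1)*(c - 3)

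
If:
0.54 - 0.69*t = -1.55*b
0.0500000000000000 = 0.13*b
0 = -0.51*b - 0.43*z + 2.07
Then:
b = 0.38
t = 1.65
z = 4.36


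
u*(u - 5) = u^2 - 5*u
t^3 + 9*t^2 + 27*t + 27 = (t + 3)^3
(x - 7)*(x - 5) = x^2 - 12*x + 35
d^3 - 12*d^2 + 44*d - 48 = (d - 6)*(d - 4)*(d - 2)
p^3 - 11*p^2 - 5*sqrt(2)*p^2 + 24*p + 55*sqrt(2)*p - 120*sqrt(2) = (p - 8)*(p - 3)*(p - 5*sqrt(2))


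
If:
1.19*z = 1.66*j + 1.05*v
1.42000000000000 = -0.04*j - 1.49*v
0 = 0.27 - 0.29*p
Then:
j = 0.729250637492803*z + 0.61322694743769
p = 0.93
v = -0.0195771983219544*z - 0.969482602615777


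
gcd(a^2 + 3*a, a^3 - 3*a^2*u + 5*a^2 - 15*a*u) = a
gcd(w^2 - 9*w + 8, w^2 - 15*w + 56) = w - 8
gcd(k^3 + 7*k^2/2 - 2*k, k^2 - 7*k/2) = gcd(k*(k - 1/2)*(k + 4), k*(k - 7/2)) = k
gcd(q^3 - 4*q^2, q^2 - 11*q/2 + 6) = q - 4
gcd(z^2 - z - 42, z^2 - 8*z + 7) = z - 7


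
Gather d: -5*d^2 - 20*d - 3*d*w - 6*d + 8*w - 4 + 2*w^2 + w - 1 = -5*d^2 + d*(-3*w - 26) + 2*w^2 + 9*w - 5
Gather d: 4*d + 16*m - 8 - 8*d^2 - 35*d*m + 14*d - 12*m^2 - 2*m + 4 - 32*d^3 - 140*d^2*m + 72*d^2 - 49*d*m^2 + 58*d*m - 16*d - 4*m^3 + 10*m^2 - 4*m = -32*d^3 + d^2*(64 - 140*m) + d*(-49*m^2 + 23*m + 2) - 4*m^3 - 2*m^2 + 10*m - 4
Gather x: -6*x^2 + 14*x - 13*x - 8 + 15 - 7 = -6*x^2 + x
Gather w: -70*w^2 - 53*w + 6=-70*w^2 - 53*w + 6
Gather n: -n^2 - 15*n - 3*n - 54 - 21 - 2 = -n^2 - 18*n - 77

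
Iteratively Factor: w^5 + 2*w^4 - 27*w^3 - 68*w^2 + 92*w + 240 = (w + 2)*(w^4 - 27*w^2 - 14*w + 120) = (w + 2)*(w + 4)*(w^3 - 4*w^2 - 11*w + 30) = (w - 5)*(w + 2)*(w + 4)*(w^2 + w - 6) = (w - 5)*(w - 2)*(w + 2)*(w + 4)*(w + 3)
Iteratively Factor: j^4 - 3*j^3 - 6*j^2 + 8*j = (j)*(j^3 - 3*j^2 - 6*j + 8) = j*(j - 1)*(j^2 - 2*j - 8) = j*(j - 1)*(j + 2)*(j - 4)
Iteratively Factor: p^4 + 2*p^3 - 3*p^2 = (p + 3)*(p^3 - p^2) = p*(p + 3)*(p^2 - p) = p*(p - 1)*(p + 3)*(p)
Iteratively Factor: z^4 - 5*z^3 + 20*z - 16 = (z - 1)*(z^3 - 4*z^2 - 4*z + 16) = (z - 1)*(z + 2)*(z^2 - 6*z + 8) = (z - 4)*(z - 1)*(z + 2)*(z - 2)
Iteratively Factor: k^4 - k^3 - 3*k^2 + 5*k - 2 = (k - 1)*(k^3 - 3*k + 2) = (k - 1)^2*(k^2 + k - 2) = (k - 1)^2*(k + 2)*(k - 1)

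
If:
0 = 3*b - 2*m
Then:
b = 2*m/3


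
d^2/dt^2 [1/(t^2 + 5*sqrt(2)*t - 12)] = 2*(-t^2 - 5*sqrt(2)*t + (2*t + 5*sqrt(2))^2 + 12)/(t^2 + 5*sqrt(2)*t - 12)^3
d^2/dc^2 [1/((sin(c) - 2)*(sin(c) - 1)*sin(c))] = (-9*sin(c)^2 + 24*sin(c) - 4 - 34/sin(c) + 28/sin(c)^2 - 8/sin(c)^3)/((sin(c) - 2)^3*(sin(c) - 1)^2)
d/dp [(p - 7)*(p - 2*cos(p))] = p + (p - 7)*(2*sin(p) + 1) - 2*cos(p)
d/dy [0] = 0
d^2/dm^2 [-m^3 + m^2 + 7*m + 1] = 2 - 6*m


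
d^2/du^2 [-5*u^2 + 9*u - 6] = -10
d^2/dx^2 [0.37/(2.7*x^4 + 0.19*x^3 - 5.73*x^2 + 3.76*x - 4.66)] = ((-11.988*x^2 - 0.4218*x + 4.2402)*(2.7*x^4 + 0.19*x^3 - 5.73*x^2 + 3.76*x - 4.66) + 0.37*(10.8*x^3 + 0.57*x^2 - 11.46*x + 3.76)*(21.6*x^3 + 1.14*x^2 - 22.92*x + 7.52))/(2.7*x^4 + 0.19*x^3 - 5.73*x^2 + 3.76*x - 4.66)^3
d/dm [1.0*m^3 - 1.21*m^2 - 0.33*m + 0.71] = 3.0*m^2 - 2.42*m - 0.33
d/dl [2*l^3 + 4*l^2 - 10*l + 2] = 6*l^2 + 8*l - 10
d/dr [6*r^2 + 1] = 12*r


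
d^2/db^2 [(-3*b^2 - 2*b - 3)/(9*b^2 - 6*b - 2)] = 6*(-108*b^3 - 297*b^2 + 126*b - 50)/(729*b^6 - 1458*b^5 + 486*b^4 + 432*b^3 - 108*b^2 - 72*b - 8)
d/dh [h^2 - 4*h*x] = 2*h - 4*x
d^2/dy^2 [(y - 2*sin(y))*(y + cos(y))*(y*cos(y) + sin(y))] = -y^3*cos(y) - 7*y^2*sin(y) + 4*y^2*sin(2*y) - 2*y^2*cos(2*y) + y*sin(y)/2 - 6*y*sin(2*y) + 9*y*sin(3*y)/2 + 10*y*cos(y) - 12*y*cos(2*y) + 2*sin(y) - 6*sin(2*y) - cos(y)/2 + 3*cos(2*y) - 15*cos(3*y)/2 + 1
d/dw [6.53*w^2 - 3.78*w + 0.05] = 13.06*w - 3.78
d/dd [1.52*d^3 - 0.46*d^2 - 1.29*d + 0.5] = 4.56*d^2 - 0.92*d - 1.29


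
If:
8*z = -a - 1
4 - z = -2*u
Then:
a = -8*z - 1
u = z/2 - 2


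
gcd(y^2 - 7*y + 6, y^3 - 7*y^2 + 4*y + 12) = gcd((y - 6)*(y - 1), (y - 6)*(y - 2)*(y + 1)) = y - 6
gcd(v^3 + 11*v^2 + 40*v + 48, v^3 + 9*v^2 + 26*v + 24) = v^2 + 7*v + 12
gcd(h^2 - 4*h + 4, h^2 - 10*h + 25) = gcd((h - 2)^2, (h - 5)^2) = 1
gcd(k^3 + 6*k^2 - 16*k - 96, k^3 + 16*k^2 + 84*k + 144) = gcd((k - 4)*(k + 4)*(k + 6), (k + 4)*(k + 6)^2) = k^2 + 10*k + 24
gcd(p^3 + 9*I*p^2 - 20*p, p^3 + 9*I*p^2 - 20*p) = p^3 + 9*I*p^2 - 20*p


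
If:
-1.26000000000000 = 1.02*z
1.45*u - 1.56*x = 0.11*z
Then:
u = 1.07586206896552*x - 0.0937119675456389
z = -1.24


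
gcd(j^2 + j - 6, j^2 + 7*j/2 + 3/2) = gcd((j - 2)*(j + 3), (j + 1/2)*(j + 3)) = j + 3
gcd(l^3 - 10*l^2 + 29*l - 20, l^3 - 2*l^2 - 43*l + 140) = l^2 - 9*l + 20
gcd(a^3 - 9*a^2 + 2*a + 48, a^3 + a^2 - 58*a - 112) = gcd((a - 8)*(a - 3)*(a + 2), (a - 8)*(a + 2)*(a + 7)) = a^2 - 6*a - 16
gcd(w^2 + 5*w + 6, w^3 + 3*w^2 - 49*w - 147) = w + 3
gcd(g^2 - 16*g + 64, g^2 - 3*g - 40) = g - 8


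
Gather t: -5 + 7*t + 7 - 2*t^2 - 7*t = 2 - 2*t^2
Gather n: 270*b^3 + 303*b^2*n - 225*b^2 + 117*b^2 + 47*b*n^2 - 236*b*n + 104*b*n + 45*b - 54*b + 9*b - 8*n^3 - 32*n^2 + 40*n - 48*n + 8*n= 270*b^3 - 108*b^2 - 8*n^3 + n^2*(47*b - 32) + n*(303*b^2 - 132*b)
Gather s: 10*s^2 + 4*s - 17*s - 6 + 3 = 10*s^2 - 13*s - 3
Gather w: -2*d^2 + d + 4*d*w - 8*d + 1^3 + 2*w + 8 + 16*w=-2*d^2 - 7*d + w*(4*d + 18) + 9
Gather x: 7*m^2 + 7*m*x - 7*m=7*m^2 + 7*m*x - 7*m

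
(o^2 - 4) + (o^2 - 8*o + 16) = 2*o^2 - 8*o + 12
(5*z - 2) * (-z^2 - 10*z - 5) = -5*z^3 - 48*z^2 - 5*z + 10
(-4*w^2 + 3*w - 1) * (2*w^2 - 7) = -8*w^4 + 6*w^3 + 26*w^2 - 21*w + 7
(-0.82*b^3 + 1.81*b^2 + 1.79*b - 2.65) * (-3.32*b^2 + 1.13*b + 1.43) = 2.7224*b^5 - 6.9358*b^4 - 5.0701*b^3 + 13.409*b^2 - 0.4348*b - 3.7895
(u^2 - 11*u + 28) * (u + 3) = u^3 - 8*u^2 - 5*u + 84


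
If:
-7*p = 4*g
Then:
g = -7*p/4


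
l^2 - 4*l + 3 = (l - 3)*(l - 1)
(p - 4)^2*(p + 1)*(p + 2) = p^4 - 5*p^3 - 6*p^2 + 32*p + 32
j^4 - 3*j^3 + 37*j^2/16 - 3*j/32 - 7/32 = (j - 7/4)*(j - 1)*(j - 1/2)*(j + 1/4)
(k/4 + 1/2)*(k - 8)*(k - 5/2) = k^3/4 - 17*k^2/8 - k/4 + 10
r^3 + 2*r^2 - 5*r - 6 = (r - 2)*(r + 1)*(r + 3)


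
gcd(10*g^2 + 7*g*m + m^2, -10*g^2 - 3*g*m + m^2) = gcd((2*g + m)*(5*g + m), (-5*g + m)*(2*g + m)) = 2*g + m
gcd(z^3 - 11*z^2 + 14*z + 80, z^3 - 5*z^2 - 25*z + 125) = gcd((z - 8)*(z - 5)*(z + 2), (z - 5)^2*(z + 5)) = z - 5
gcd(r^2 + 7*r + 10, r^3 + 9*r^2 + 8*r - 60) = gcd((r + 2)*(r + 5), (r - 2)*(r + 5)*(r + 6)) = r + 5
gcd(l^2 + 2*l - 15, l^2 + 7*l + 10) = l + 5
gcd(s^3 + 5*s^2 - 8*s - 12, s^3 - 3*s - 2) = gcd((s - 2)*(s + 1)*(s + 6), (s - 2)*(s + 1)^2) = s^2 - s - 2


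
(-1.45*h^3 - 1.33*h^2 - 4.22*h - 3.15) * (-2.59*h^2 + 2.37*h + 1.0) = 3.7555*h^5 + 0.00819999999999999*h^4 + 6.3277*h^3 - 3.1729*h^2 - 11.6855*h - 3.15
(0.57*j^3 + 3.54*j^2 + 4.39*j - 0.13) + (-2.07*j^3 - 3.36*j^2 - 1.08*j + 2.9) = -1.5*j^3 + 0.18*j^2 + 3.31*j + 2.77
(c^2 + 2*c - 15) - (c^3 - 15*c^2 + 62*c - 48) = -c^3 + 16*c^2 - 60*c + 33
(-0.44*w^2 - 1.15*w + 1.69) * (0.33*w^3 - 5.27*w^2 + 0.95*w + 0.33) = -0.1452*w^5 + 1.9393*w^4 + 6.2002*w^3 - 10.144*w^2 + 1.226*w + 0.5577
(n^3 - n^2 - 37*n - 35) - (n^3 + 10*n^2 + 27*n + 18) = -11*n^2 - 64*n - 53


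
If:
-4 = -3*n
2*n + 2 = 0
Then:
No Solution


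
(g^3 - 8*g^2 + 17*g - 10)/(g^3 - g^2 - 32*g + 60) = (g - 1)/(g + 6)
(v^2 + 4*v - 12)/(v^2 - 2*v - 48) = (v - 2)/(v - 8)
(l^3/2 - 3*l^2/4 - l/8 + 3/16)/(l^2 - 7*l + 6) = (8*l^3 - 12*l^2 - 2*l + 3)/(16*(l^2 - 7*l + 6))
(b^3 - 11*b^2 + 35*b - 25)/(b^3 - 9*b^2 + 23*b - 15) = (b - 5)/(b - 3)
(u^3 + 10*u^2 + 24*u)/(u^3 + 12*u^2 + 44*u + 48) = u/(u + 2)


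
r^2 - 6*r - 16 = (r - 8)*(r + 2)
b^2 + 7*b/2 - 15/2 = (b - 3/2)*(b + 5)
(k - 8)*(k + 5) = k^2 - 3*k - 40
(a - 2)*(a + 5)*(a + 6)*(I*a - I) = I*a^4 + 8*I*a^3 - I*a^2 - 68*I*a + 60*I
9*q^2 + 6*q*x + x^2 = (3*q + x)^2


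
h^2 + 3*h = h*(h + 3)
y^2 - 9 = (y - 3)*(y + 3)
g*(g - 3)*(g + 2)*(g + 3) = g^4 + 2*g^3 - 9*g^2 - 18*g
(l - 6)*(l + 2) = l^2 - 4*l - 12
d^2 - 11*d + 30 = (d - 6)*(d - 5)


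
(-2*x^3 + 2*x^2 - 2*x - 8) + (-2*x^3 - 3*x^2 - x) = -4*x^3 - x^2 - 3*x - 8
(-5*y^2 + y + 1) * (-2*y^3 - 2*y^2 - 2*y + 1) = 10*y^5 + 8*y^4 + 6*y^3 - 9*y^2 - y + 1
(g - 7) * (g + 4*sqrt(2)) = g^2 - 7*g + 4*sqrt(2)*g - 28*sqrt(2)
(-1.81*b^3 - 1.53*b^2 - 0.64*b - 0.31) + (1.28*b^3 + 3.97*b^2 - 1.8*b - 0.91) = -0.53*b^3 + 2.44*b^2 - 2.44*b - 1.22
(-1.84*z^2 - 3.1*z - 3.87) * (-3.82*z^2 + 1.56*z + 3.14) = 7.0288*z^4 + 8.9716*z^3 + 4.1698*z^2 - 15.7712*z - 12.1518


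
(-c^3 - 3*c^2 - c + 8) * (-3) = 3*c^3 + 9*c^2 + 3*c - 24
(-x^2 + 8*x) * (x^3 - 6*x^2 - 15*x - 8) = -x^5 + 14*x^4 - 33*x^3 - 112*x^2 - 64*x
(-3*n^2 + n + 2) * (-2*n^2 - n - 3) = 6*n^4 + n^3 + 4*n^2 - 5*n - 6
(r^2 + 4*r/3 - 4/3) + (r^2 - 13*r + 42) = 2*r^2 - 35*r/3 + 122/3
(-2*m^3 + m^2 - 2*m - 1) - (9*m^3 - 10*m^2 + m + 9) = -11*m^3 + 11*m^2 - 3*m - 10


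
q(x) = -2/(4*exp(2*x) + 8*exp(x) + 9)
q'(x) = -2*(-8*exp(2*x) - 8*exp(x))/(4*exp(2*x) + 8*exp(x) + 9)^2 = 16*(exp(x) + 1)*exp(x)/(4*exp(2*x) + 8*exp(x) + 9)^2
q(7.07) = -0.00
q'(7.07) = 0.00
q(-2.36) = -0.20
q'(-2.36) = 0.02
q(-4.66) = -0.22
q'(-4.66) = 0.00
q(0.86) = -0.04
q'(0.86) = 0.05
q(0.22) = -0.08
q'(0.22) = 0.07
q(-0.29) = -0.12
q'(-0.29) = 0.07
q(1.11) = -0.03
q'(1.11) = 0.04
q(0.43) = -0.07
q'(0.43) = 0.07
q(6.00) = 0.00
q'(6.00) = 0.00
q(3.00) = 0.00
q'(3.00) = 0.00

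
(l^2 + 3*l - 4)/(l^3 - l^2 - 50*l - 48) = (-l^2 - 3*l + 4)/(-l^3 + l^2 + 50*l + 48)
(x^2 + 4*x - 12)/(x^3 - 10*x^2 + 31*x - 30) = (x + 6)/(x^2 - 8*x + 15)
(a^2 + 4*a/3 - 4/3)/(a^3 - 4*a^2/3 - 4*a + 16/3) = (3*a - 2)/(3*a^2 - 10*a + 8)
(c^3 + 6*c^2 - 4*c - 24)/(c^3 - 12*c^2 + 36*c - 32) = (c^2 + 8*c + 12)/(c^2 - 10*c + 16)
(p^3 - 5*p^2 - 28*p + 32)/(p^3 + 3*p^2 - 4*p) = (p - 8)/p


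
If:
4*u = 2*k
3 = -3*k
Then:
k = -1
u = -1/2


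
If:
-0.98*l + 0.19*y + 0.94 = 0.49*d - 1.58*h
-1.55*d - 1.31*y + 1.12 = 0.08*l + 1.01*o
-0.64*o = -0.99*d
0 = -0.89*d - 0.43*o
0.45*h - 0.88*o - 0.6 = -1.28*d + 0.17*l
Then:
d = 0.00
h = 4.40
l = 8.13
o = 0.00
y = 0.36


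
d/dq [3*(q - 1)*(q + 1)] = 6*q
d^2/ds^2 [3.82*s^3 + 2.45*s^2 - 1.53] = 22.92*s + 4.9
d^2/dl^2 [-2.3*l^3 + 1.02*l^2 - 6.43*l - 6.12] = 2.04 - 13.8*l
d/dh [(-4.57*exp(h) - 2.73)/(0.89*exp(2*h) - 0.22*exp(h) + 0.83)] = (4.0673*exp(2*h) + 4.8594*exp(h) - 4.3937)*exp(h)/(0.7921*exp(4*h) - 0.3916*exp(3*h) + 1.5258*exp(2*h) - 0.3652*exp(h) + 0.6889)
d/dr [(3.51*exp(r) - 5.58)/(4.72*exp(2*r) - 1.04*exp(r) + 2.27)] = (-16.5672*exp(2*r) + 52.6752*exp(r) + 2.1645)*exp(r)/(22.2784*exp(4*r) - 9.8176*exp(3*r) + 22.5104*exp(2*r) - 4.7216*exp(r) + 5.1529)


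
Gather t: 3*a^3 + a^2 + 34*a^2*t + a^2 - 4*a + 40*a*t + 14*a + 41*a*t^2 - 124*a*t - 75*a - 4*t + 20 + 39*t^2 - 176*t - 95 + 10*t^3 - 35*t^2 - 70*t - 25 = 3*a^3 + 2*a^2 - 65*a + 10*t^3 + t^2*(41*a + 4) + t*(34*a^2 - 84*a - 250) - 100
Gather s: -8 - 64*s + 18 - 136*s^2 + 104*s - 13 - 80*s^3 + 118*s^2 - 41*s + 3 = -80*s^3 - 18*s^2 - s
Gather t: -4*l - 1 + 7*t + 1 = -4*l + 7*t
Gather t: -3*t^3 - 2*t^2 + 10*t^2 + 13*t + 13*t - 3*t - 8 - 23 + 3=-3*t^3 + 8*t^2 + 23*t - 28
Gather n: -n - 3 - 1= -n - 4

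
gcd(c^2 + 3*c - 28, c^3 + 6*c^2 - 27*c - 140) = c + 7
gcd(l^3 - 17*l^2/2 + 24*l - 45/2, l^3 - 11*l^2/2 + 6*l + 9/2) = l^2 - 6*l + 9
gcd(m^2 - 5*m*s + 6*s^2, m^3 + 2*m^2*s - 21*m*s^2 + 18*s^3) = -m + 3*s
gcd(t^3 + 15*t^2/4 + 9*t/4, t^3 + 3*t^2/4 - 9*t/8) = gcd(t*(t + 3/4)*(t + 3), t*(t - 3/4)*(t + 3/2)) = t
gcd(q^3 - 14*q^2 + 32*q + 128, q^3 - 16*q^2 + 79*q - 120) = q - 8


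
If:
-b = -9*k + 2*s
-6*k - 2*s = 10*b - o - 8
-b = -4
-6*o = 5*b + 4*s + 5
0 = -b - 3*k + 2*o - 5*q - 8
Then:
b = 4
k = -185/108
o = 83/36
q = -9/20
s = -233/24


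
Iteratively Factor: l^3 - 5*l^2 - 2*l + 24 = (l + 2)*(l^2 - 7*l + 12) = (l - 4)*(l + 2)*(l - 3)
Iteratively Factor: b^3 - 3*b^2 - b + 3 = (b + 1)*(b^2 - 4*b + 3) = (b - 3)*(b + 1)*(b - 1)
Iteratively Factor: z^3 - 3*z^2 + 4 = (z - 2)*(z^2 - z - 2) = (z - 2)^2*(z + 1)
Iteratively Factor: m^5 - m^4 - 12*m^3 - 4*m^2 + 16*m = (m - 4)*(m^4 + 3*m^3 - 4*m) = m*(m - 4)*(m^3 + 3*m^2 - 4) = m*(m - 4)*(m - 1)*(m^2 + 4*m + 4) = m*(m - 4)*(m - 1)*(m + 2)*(m + 2)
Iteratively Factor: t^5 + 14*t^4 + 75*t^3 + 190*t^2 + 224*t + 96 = (t + 4)*(t^4 + 10*t^3 + 35*t^2 + 50*t + 24) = (t + 1)*(t + 4)*(t^3 + 9*t^2 + 26*t + 24) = (t + 1)*(t + 2)*(t + 4)*(t^2 + 7*t + 12) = (t + 1)*(t + 2)*(t + 3)*(t + 4)*(t + 4)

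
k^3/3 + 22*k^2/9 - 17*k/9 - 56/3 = (k/3 + 1)*(k - 8/3)*(k + 7)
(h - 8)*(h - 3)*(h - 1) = h^3 - 12*h^2 + 35*h - 24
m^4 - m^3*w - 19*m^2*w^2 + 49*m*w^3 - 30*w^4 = (m - 3*w)*(m - 2*w)*(m - w)*(m + 5*w)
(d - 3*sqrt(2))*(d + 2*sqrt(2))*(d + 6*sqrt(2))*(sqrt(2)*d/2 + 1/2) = sqrt(2)*d^4/2 + 11*d^3/2 - 19*sqrt(2)*d^2/2 - 84*d - 36*sqrt(2)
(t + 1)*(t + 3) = t^2 + 4*t + 3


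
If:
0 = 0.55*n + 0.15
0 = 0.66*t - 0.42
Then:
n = -0.27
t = 0.64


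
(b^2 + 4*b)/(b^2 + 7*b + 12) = b/(b + 3)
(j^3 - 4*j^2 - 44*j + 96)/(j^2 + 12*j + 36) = (j^2 - 10*j + 16)/(j + 6)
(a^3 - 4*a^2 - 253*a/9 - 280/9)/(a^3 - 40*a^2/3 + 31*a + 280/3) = (a + 7/3)/(a - 7)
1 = 1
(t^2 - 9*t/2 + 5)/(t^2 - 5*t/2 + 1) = (2*t - 5)/(2*t - 1)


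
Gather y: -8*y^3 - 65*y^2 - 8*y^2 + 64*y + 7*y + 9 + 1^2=-8*y^3 - 73*y^2 + 71*y + 10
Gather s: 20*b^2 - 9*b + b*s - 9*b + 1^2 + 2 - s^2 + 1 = 20*b^2 + b*s - 18*b - s^2 + 4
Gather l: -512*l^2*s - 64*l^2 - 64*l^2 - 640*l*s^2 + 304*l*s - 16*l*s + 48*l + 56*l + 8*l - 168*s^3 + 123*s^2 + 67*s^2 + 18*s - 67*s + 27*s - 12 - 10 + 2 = l^2*(-512*s - 128) + l*(-640*s^2 + 288*s + 112) - 168*s^3 + 190*s^2 - 22*s - 20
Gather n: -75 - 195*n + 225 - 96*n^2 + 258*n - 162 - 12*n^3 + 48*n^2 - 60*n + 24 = -12*n^3 - 48*n^2 + 3*n + 12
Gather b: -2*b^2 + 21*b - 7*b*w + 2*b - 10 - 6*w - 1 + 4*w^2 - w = -2*b^2 + b*(23 - 7*w) + 4*w^2 - 7*w - 11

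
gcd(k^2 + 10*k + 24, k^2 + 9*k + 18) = k + 6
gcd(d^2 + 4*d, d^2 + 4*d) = d^2 + 4*d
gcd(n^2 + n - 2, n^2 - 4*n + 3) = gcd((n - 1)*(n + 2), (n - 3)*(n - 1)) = n - 1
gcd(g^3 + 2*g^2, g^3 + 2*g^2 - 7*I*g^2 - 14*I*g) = g^2 + 2*g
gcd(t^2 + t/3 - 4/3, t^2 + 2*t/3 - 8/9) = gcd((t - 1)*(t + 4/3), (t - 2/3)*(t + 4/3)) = t + 4/3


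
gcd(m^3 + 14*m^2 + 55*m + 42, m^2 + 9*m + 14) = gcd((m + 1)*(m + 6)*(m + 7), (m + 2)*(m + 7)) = m + 7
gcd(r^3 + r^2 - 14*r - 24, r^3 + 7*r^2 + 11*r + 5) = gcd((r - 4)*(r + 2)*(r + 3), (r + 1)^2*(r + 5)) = 1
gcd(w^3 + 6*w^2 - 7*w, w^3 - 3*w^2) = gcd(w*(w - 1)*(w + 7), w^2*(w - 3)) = w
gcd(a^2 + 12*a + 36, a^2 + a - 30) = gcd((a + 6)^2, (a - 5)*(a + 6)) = a + 6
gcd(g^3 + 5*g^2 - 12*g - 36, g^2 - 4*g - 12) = g + 2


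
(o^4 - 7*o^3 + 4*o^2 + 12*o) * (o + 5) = o^5 - 2*o^4 - 31*o^3 + 32*o^2 + 60*o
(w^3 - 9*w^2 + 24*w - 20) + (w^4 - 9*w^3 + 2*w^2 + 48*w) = w^4 - 8*w^3 - 7*w^2 + 72*w - 20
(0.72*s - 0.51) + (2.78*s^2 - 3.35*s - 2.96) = 2.78*s^2 - 2.63*s - 3.47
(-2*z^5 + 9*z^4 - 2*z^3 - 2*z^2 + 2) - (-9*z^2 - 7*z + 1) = -2*z^5 + 9*z^4 - 2*z^3 + 7*z^2 + 7*z + 1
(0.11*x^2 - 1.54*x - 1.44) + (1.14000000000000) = 0.11*x^2 - 1.54*x - 0.3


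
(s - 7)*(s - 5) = s^2 - 12*s + 35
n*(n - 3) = n^2 - 3*n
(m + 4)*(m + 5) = m^2 + 9*m + 20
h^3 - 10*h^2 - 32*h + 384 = (h - 8)^2*(h + 6)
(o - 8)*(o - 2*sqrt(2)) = o^2 - 8*o - 2*sqrt(2)*o + 16*sqrt(2)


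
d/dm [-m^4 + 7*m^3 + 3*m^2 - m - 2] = -4*m^3 + 21*m^2 + 6*m - 1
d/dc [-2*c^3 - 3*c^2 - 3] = 6*c*(-c - 1)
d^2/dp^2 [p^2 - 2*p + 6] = 2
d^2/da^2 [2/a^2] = 12/a^4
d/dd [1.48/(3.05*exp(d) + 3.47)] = -4.514*exp(d)/(3.05*exp(d) + 3.47)^2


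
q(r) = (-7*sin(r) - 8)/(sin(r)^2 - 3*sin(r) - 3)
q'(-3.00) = 0.78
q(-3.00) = 2.74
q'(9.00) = -0.26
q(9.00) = 2.68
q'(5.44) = -179.94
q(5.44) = 13.72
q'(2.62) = -0.32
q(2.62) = 2.71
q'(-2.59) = 6.06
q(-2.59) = 3.76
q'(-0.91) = -103548.72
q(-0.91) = 302.65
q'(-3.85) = -0.38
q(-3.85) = 2.77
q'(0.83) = 0.39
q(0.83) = 2.82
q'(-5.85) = 0.27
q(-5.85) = 2.68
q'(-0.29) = -1.58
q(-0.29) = 2.91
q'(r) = (-2*sin(r)*cos(r) + 3*cos(r))*(-7*sin(r) - 8)/(sin(r)^2 - 3*sin(r) - 3)^2 - 7*cos(r)/(sin(r)^2 - 3*sin(r) - 3)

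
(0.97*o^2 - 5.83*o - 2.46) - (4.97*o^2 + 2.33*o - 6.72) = -4.0*o^2 - 8.16*o + 4.26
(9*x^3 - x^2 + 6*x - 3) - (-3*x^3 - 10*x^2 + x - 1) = 12*x^3 + 9*x^2 + 5*x - 2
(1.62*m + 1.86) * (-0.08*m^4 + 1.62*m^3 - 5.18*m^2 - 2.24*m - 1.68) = -0.1296*m^5 + 2.4756*m^4 - 5.3784*m^3 - 13.2636*m^2 - 6.888*m - 3.1248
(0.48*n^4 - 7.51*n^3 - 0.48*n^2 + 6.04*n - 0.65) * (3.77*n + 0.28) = 1.8096*n^5 - 28.1783*n^4 - 3.9124*n^3 + 22.6364*n^2 - 0.7593*n - 0.182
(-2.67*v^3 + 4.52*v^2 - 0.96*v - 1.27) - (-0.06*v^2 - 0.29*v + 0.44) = -2.67*v^3 + 4.58*v^2 - 0.67*v - 1.71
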